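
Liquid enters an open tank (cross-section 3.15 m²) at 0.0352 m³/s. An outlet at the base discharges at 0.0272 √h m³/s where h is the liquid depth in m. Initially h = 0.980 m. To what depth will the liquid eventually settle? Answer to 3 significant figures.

A dh/dt = Q_in − 0.0272 √h. Steady state requires inflow = outflow:
Q_in = 0.0272 √h_ss ⇒ √h_ss = 0.0352/0.0272 = 1.2941.
h_ss = 1.2941² = 1.6747 m. (Since h₀ = 0.980 m < h_ss, the level will rise toward this value.)

1.67 m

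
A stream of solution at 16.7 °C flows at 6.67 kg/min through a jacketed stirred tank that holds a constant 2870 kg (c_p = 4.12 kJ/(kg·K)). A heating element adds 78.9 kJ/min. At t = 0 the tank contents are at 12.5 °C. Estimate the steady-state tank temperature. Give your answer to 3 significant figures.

Unsteady energy balance on the tank contents: M c_p dT/dt = ṁ c_p (T_in − T) + 78.9.
At steady state dT/dt = 0 ⇒ T_ss = T_in + Q̇/(ṁ c_p) = 16.7 + 78.9/(6.67·4.12) = 19.571 °C.

19.6 °C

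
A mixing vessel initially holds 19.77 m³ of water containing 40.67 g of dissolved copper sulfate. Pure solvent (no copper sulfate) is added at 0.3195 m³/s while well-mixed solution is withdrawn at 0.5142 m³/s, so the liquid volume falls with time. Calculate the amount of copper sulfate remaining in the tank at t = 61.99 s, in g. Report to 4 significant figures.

3.372 g

Let m(t) be the amount of copper sulfate. Volume: V(t) = V₀ + (Q_in − Q_out) t = 19.77 − 0.194700 t; V(61.99) = 7.70055 m³.
No copper sulfate enters, so dm/dt = −Q_out · (m/V).
dm/m = −Q_out dt/(V₀ − 0.194700 t); integrating gives ln(m/m₀) = −(Q_out/(Q_in−Q_out)) ln(V/V₀).
m = m₀ (V₀/V)^(Q_out/(Q_in−Q_out)) = 40.67 × (19.77/7.70055)^(-2.64099) = 3.37155 g.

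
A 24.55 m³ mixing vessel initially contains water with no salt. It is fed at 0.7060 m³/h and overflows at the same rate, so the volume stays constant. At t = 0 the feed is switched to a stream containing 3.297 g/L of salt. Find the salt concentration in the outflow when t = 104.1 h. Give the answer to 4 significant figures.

Unsteady species balance (constant V, well mixed): V dC/dt = Q(C_in − C).
Rewrite as dC/dt + C/τ = C_in/τ, τ = V/Q = 34.7734 h.
Solution: C(t) = C_in + (C₀ − C_in) e^(−t/τ).
C(104.1) = 3.297 + (0 − 3.297)·e^(−104.1/34.7734) = 3.297 + (-3.29700)·0.0501032 = 3.13181 g/L.

3.132 g/L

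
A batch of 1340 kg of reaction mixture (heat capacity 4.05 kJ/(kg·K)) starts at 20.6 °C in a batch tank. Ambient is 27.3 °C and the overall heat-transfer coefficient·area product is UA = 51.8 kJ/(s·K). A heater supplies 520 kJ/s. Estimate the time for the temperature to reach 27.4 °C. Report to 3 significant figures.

54.6 s

M c_p dT/dt = −UA(T − T_amb) + Q̇.
τ = M c_p/UA = 104.77 s; T_ss = T_amb + Q̇/UA = 27.3 + 520/51.8 = 37.339 °C.
T(t) = T_ss + (T₀ − T_ss)e^(−t/τ); set T = 27.4:
t = −τ ln[(T − T_ss)/(T₀ − T_ss)] = −104.77 · ln(0.59375) = 54.615 s.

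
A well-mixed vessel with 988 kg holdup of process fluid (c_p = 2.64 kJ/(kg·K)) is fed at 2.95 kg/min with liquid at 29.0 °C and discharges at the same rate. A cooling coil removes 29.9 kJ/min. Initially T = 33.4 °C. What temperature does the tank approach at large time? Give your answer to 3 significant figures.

First-law balance (no shaft work): M c_p dT/dt = ṁ c_p (T_in − T) − 29.9.
At steady state dT/dt = 0 ⇒ T_ss = T_in − Q̇/(ṁ c_p) = 29.0 − 29.9/(2.95·2.64) = 25.161 °C.

25.2 °C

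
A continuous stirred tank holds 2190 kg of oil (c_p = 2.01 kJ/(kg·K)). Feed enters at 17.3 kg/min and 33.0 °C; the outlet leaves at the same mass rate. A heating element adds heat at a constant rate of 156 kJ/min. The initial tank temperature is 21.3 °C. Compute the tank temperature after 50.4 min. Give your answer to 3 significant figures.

M c_p dT/dt = ṁ c_p (T_in − T) + Q̇.
Rearrange: dT/dt = (T_ss − T)/τ with τ = M/ṁ = 126.59 min and T_ss = T_in + Q̇/(ṁ c_p) = 37.486 °C.
Integrating: T(t) = T_ss + (T₀ − T_ss) e^(−t/τ).
T(50.4) = 37.486 + (-16.186)·e^(−50.4/126.59) = 37.486 + (-16.186)·0.67157 = 26.616 °C.

26.6 °C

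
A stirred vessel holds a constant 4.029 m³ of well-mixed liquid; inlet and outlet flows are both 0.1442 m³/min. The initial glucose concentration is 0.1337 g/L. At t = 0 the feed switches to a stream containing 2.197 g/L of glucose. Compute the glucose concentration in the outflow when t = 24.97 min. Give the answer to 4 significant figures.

1.353 g/L

Unsteady species balance (constant V, well mixed): V dC/dt = Q(C_in − C).
Time constant τ = V/Q = 4.029/0.1442 = 27.9404 min.
C approaches C_in exponentially: C(t) = C_in + (C₀ − C_in) e^(−t/τ).
C(24.97) = 2.197 + (0.1337 − 2.197)·e^(−24.97/27.9404) = 2.197 + (-2.06330)·0.409144 = 1.35281 g/L.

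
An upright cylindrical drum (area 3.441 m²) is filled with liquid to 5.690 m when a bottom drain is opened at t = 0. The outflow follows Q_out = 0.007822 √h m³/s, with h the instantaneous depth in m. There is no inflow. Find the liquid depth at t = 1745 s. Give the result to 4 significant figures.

With no inflow, A dh/dt = −0.007822 √h.
This is separable: 2 d(√h)/dt = −0.007822/A, so √h = √h₀ − (0.007822/(2A)) t.
√h = √5.690 − 0.007822·1745/(2·3.441) = 2.38537 − 1.98335 = 0.402026.
h = 0.402026² = 0.161625 m.

0.1616 m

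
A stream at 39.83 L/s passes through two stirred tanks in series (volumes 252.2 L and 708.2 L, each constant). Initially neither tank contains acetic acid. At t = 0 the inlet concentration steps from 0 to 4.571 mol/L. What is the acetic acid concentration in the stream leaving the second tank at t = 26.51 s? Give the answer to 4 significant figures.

Species balance on tank i: dCᵢ/dt = (Cᵢ₋₁ − Cᵢ)/τᵢ with τᵢ = Vᵢ/Q.
τ₁ = 252.2/39.83 = 6.33191 s; τ₂ = 708.2/39.83 = 17.7806 s.
Tank 1: C₁ = C_in(1 − e^(−t/τ₁)). Tank 2 (τ₁ ≠ τ₂): C₂ = C_in[1 − (τ₁ e^(−t/τ₁) − τ₂ e^(−t/τ₂))/(τ₁ − τ₂)].
At t = 26.51: e^(−t/τ₁) = 0.0151959, e^(−t/τ₂) = 0.225158.
C₂ = 4.571·[1 − (6.33191·0.0151959 − 17.7806·0.225158)/(-11.4487)] = 4.571·0.658718 = 3.01100 mol/L.

3.011 mol/L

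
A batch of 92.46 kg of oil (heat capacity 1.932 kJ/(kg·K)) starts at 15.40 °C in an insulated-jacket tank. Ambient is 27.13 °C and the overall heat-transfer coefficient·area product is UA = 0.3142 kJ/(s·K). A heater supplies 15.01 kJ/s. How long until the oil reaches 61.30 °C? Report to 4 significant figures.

M c_p dT/dt = −UA(T − T_amb) + Q̇.
τ = M c_p/UA = 568.532 s; T_ss = T_amb + Q̇/UA = 27.13 + 15.01/0.3142 = 74.9021 °C.
T(t) = T_ss + (T₀ − T_ss)e^(−t/τ); set T = 61.30:
t = −τ ln[(T − T_ss)/(T₀ − T_ss)] = −568.532 · ln(0.228599) = 839.032 s.

839.0 s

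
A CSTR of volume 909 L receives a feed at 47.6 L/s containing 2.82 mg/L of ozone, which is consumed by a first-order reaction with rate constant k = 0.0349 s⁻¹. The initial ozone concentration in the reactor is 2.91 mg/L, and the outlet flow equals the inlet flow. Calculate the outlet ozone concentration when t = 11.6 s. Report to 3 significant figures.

2.13 mg/L

Species balance: V dC/dt = Q C_in − Q C − k V C.
dC/dt = (Q/V) C_in − (Q/V + k) C; effective rate a = Q/V + k = 0.052365 + 0.0349 = 0.087265 s⁻¹.
C_ss = Q C_in/(Q + kV) = 1.6922 mg/L; C(t) = C_ss + (C₀ − C_ss) e^(−a t).
C(11.6) = 1.6922 + (1.2178)·e^(−0.087265·11.6) = 1.6922 + (1.2178)·0.36339 = 2.1347 mg/L.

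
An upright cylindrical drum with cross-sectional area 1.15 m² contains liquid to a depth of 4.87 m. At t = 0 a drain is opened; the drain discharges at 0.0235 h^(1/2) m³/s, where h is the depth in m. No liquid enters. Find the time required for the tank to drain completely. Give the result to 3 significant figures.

With no inflow, A dh/dt = −0.0235 √h.
Separate and integrate: 2(√h − √h₀) = −(0.0235/A) t.
Tank is empty when √h = 0: t_empty = 2A√h₀/0.0235.
t_empty = 2·1.15·√4.87/0.0235 = 2.3000·2.2068/0.0235 = 215.99 s.

216 s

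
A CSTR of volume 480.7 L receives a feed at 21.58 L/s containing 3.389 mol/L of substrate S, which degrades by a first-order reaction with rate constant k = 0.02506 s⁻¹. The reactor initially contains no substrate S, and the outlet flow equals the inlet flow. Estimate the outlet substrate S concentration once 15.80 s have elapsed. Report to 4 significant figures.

1.455 mol/L

Accumulation = in − out − consumed: V dC/dt = Q C_in − Q C − k V C.
dC/dt = (Q/V) C_in − (Q/V + k) C; effective rate a = Q/V + k = 0.0448929 + 0.02506 = 0.0699529 s⁻¹.
C_ss = Q C_in/(Q + kV) = 2.17492 mol/L; C(t) = C_ss + (C₀ − C_ss) e^(−a t).
C(15.80) = 2.17492 + (-2.17492)·e^(−0.0699529·15.80) = 2.17492 + (-2.17492)·0.331126 = 1.45475 mol/L.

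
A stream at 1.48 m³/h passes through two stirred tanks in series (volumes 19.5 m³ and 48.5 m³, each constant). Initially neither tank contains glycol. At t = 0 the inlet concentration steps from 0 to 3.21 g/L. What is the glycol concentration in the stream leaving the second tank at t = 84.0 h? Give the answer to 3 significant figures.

Species balance on tank i: dCᵢ/dt = (Cᵢ₋₁ − Cᵢ)/τᵢ with τᵢ = Vᵢ/Q.
τ₁ = 19.5/1.48 = 13.176 h; τ₂ = 48.5/1.48 = 32.770 h.
Tank 1: C₁ = C_in(1 − e^(−t/τ₁)). Tank 2 (τ₁ ≠ τ₂): C₂ = C_in[1 − (τ₁ e^(−t/τ₁) − τ₂ e^(−t/τ₂))/(τ₁ − τ₂)].
At t = 84.0: e^(−t/τ₁) = 0.0017030, e^(−t/τ₂) = 0.077050.
C₂ = 3.21·[1 − (13.176·0.0017030 − 32.770·0.077050)/(-19.595)] = 3.21·0.87229 = 2.8000 g/L.

2.80 g/L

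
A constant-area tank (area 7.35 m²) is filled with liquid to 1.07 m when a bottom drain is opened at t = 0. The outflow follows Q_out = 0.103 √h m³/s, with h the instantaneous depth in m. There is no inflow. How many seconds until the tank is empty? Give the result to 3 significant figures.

Unsteady balance on liquid volume: A dh/dt = −0.103 √h.
This is separable: 2 d(√h)/dt = −0.103/A, so √h = √h₀ − (0.103/(2A)) t.
Set h = 0: 2√h₀ = (0.103/A) t_empty ⇒ t_empty = 2A√h₀/0.103.
t_empty = 2·7.35·√1.07/0.103 = 14.700·1.0344/0.103 = 147.63 s.

148 s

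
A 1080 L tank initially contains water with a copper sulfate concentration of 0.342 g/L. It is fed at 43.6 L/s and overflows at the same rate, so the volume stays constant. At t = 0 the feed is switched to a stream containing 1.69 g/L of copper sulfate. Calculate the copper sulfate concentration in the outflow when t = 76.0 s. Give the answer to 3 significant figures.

Unsteady species balance (constant V, well mixed): V dC/dt = Q(C_in − C).
So dC/dt = (C_in − C)/τ with τ = V/Q = 1080/43.6 = 24.771 s.
This is linear first-order; C(t) = C_in + (C₀ − C_in) e^(−t/τ).
C(76.0) = 1.69 + (0.342 − 1.69)·e^(−76.0/24.771) = 1.69 + (-1.3480)·0.046507 = 1.6273 g/L.

1.63 g/L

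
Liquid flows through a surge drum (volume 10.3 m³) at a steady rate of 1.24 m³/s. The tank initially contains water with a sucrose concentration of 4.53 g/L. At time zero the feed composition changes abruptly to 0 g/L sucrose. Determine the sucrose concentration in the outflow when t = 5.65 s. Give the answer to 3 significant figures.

Transient balance on the dissolved component: V dC/dt = Q(C_in − C).
Rewrite as dC/dt + C/τ = C_in/τ, τ = V/Q = 8.3065 s.
Integrating: C(t) = C_in + (C₀ − C_in) e^(−t/τ).
C(5.65) = 0 + (4.53 − 0)·e^(−5.65/8.3065) = 0 + (4.5300)·0.50652 = 2.2945 g/L.

2.29 g/L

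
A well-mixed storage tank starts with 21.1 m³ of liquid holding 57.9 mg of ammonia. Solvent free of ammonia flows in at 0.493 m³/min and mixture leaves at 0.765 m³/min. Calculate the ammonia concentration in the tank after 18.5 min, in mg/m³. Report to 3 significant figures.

1.67 mg/m³

Let m(t) be the amount of ammonia. Volume: V(t) = V₀ + (Q_in − Q_out) t = 21.1 − 0.27200 t; V(18.5) = 16.068 m³.
Species balance (pure solvent in): dm/dt = −Q_out · m/V(t).
Separate: dm/m = −Q_out dt/V(t) ⇒ ln(m/m₀) = −(Q_out/(Q_in−Q_out)) ln(V/V₀).
m = m₀ (V₀/V)^(Q_out/(Q_in−Q_out)) = 57.9 × (21.1/16.068)^(-2.8125) = 26.909 mg.
C = m/V = 26.909/16.068 = 1.6747 mg/m³.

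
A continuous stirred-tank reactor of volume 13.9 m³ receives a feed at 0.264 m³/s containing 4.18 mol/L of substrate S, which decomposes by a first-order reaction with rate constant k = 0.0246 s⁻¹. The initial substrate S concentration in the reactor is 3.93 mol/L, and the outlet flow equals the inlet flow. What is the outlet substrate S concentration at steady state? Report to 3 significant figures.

1.82 mol/L

Accumulation = in − out − consumed: V dC/dt = Q C_in − Q C − k V C.
Steady state (dC/dt = 0): C_ss = Q C_in/(Q + kV) = C_in/(1 + kV/Q).
C_ss = 0.264·4.18/(0.264 + 0.0246·13.9) = 1.1035/0.60594 = 1.8212 mol/L.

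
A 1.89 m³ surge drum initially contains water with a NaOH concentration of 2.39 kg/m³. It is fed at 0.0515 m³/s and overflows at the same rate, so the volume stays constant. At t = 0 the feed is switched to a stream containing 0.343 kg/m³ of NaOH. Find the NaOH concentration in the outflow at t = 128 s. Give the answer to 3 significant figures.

0.406 kg/m³

Species balance on the tank: V dC/dt = Q(C_in − C).
So dC/dt = (C_in − C)/τ with τ = V/Q = 1.89/0.0515 = 36.699 s.
This is linear first-order; C(t) = C_in + (C₀ − C_in) e^(−t/τ).
C(128) = 0.343 + (2.39 − 0.343)·e^(−128/36.699) = 0.343 + (2.0470)·0.030567 = 0.40557 kg/m³.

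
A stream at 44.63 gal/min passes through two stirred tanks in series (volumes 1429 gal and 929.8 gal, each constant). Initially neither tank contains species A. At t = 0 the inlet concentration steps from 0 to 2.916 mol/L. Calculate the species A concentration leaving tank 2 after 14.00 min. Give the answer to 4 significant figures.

Time constants: τᵢ = Vᵢ/Q for each well-mixed tank.
τ₁ = 1429/44.63 = 32.0188 min; τ₂ = 929.8/44.63 = 20.8335 min.
Solving the cascade with C₁(0)=C₂(0)=0 gives C₂(t) = C_in[1 − (τ₁ e^(−t/τ₁) − τ₂ e^(−t/τ₂))/(τ₁ − τ₂)].
At t = 14.00: e^(−t/τ₁) = 0.645815, e^(−t/τ₂) = 0.510689.
C₂ = 2.916·[1 − (32.0188·0.645815 − 20.8335·0.510689)/(11.1853)] = 2.916·0.102504 = 0.298901 mol/L.

0.2989 mol/L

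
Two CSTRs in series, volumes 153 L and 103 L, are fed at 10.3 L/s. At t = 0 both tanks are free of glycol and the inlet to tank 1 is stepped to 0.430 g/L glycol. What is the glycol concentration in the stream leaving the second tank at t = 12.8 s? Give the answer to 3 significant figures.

Each tank obeys Vᵢ dCᵢ/dt = Q(Cᵢ₋₁ − Cᵢ), so τᵢ = Vᵢ/Q.
τ₁ = 153/10.3 = 14.854 s; τ₂ = 103/10.3 = 10.000 s.
Solving the cascade with C₁(0)=C₂(0)=0 gives C₂(t) = C_in[1 − (τ₁ e^(−t/τ₁) − τ₂ e^(−t/τ₂))/(τ₁ − τ₂)].
At t = 12.8: e^(−t/τ₁) = 0.42244, e^(−t/τ₂) = 0.27804.
C₂ = 0.430·[1 − (14.854·0.42244 − 10.000·0.27804)/(4.8544)] = 0.430·0.28008 = 0.12043 g/L.

0.120 g/L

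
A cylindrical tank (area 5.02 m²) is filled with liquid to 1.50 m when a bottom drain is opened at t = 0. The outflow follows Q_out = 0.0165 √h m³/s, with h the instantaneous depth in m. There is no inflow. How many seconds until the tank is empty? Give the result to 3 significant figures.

Unsteady balance on liquid volume: A dh/dt = −0.0165 √h.
This is separable: 2 d(√h)/dt = −0.0165/A, so √h = √h₀ − (0.0165/(2A)) t.
Set h = 0: 2√h₀ = (0.0165/A) t_empty ⇒ t_empty = 2A√h₀/0.0165.
t_empty = 2·5.02·√1.50/0.0165 = 10.040·1.2247/0.0165 = 745.24 s.

745 s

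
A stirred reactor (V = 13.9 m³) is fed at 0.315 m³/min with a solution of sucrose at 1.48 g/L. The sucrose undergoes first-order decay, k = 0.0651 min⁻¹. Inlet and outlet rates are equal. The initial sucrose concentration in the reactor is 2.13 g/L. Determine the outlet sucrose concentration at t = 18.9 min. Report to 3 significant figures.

Species balance: V dC/dt = Q C_in − Q C − k V C.
This is linear with rate a = Q/V + k = 0.087762 min⁻¹.
C_ss = Q C_in/(Q + kV) = 0.38217 g/L; C(t) = C_ss + (C₀ − C_ss) e^(−a t).
C(18.9) = 0.38217 + (1.7478)·e^(−0.087762·18.9) = 0.38217 + (1.7478)·0.19039 = 0.71493 g/L.

0.715 g/L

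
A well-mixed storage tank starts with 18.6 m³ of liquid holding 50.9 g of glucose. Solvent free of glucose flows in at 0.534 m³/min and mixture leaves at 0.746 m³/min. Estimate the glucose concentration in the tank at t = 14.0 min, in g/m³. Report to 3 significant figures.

Let m(t) be the amount of glucose. Volume: V(t) = V₀ + (Q_in − Q_out) t = 18.6 − 0.21200 t; V(14.0) = 15.632 m³.
Species balance (pure solvent in): dm/dt = −Q_out · m/V(t).
dm/m = −Q_out dt/(V₀ − 0.21200 t); integrating gives ln(m/m₀) = −(Q_out/(Q_in−Q_out)) ln(V/V₀).
m = m₀ (V₀/V)^(Q_out/(Q_in−Q_out)) = 50.9 × (18.6/15.632)^(-3.5189) = 27.609 g.
C = m/V = 27.609/15.632 = 1.7662 g/m³.

1.77 g/m³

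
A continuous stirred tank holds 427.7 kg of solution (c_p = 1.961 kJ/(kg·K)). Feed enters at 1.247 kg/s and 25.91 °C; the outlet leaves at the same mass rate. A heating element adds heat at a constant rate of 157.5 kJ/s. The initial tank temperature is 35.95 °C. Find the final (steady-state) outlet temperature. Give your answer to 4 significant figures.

90.32 °C

M c_p dT/dt = ṁ c_p (T_in − T) + Q̇.
At steady state dT/dt = 0 ⇒ T_ss = T_in + Q̇/(ṁ c_p) = 25.91 + 157.5/(1.247·1.961) = 90.3175 °C.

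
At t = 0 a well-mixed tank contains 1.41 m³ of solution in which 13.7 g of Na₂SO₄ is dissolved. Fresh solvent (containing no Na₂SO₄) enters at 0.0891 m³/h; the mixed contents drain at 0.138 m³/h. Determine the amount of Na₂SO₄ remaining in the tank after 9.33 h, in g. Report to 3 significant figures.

Let m(t) be the amount of Na₂SO₄. Volume: V(t) = V₀ + (Q_in − Q_out) t = 1.41 − 0.048900 t; V(9.33) = 0.95376 m³.
No Na₂SO₄ enters, so dm/dt = −Q_out · (m/V).
dm/m = −Q_out dt/(V₀ − 0.048900 t); integrating gives ln(m/m₀) = −(Q_out/(Q_in−Q_out)) ln(V/V₀).
m = m₀ (V₀/V)^(Q_out/(Q_in−Q_out)) = 13.7 × (1.41/0.95376)^(-2.8221) = 4.5456 g.

4.55 g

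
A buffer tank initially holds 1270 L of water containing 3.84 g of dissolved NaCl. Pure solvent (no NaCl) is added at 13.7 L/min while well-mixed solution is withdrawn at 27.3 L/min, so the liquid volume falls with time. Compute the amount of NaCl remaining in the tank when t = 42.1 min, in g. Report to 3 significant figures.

Let m(t) be the amount of NaCl. Volume: V(t) = V₀ + (Q_in − Q_out) t = 1270 − 13.600 t; V(42.1) = 697.44 L.
Solute balance: dm/dt = 0 − Q_out C = −Q_out m/V(t).
dm/m = −Q_out dt/(V₀ − 13.600 t); integrating gives ln(m/m₀) = −(Q_out/(Q_in−Q_out)) ln(V/V₀).
m = m₀ (V₀/V)^(Q_out/(Q_in−Q_out)) = 3.84 × (1270/697.44)^(-2.0074) = 1.1530 g.

1.15 g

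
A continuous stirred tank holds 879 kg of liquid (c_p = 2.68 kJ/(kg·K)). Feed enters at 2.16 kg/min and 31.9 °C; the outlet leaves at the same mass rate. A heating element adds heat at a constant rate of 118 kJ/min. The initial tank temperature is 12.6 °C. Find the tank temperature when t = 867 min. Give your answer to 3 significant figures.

47.6 °C

Heat balance on the well-mixed liquid: M c_p dT/dt = ṁ c_p (T_in − T) + 118.
Rearrange: dT/dt = (T_ss − T)/τ with τ = M/ṁ = 406.94 min and T_ss = T_in + Q̇/(ṁ c_p) = 52.284 °C.
This is linear first-order; T(t) = T_ss + (T₀ − T_ss) e^(−t/τ).
T(867) = 52.284 + (-39.684)·e^(−867/406.94) = 52.284 + (-39.684)·0.11878 = 47.571 °C.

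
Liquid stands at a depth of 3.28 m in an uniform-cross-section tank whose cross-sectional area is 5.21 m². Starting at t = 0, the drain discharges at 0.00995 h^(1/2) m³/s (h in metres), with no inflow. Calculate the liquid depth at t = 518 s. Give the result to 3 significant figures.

With no inflow, A dh/dt = −0.00995 √h.
This is separable: 2 d(√h)/dt = −0.00995/A, so √h = √h₀ − (0.00995/(2A)) t.
√h = √3.28 − 0.00995·518/(2·5.21) = 1.8111 − 0.49464 = 1.3164.
h = 1.3164² = 1.7330 m.

1.73 m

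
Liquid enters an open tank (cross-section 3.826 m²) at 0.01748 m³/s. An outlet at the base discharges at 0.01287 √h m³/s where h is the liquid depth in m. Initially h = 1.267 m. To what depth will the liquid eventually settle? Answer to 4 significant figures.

1.845 m

Level balance: A dh/dt = 0.01748 − 0.01287 √h. Setting dh/dt = 0:
Q_in = 0.01287 √h_ss ⇒ √h_ss = 0.01748/0.01287 = 1.35820.
h_ss = 1.35820² = 1.84470 m. (Since h₀ = 1.267 m < h_ss, the level will rise toward this value.)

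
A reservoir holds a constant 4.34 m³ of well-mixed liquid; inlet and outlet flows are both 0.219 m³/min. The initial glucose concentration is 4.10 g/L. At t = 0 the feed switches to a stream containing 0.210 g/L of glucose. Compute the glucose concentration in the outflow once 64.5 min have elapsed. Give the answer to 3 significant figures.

0.360 g/L

Species balance on the tank: V dC/dt = Q(C_in − C).
So dC/dt = (C_in − C)/τ with τ = V/Q = 4.34/0.219 = 19.817 min.
Integrating: C(t) = C_in + (C₀ − C_in) e^(−t/τ).
C(64.5) = 0.210 + (4.10 − 0.210)·e^(−64.5/19.817) = 0.210 + (3.8900)·0.038591 = 0.36012 g/L.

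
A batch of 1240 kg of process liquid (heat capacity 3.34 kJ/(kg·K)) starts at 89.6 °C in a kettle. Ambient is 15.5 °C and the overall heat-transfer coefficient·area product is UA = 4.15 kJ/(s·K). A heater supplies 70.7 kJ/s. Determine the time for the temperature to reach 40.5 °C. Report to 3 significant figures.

1970 s

Lumped-capacitance energy balance: M c_p dT/dt = UA(T_amb − T) + Q̇.
τ = M c_p/UA = 997.98 s; T_ss = T_amb + Q̇/UA = 15.5 + 70.7/4.15 = 32.536 °C.
T(t) = T_ss + (T₀ − T_ss)e^(−t/τ); set T = 40.5:
t = −τ ln[(T − T_ss)/(T₀ − T_ss)] = −997.98 · ln(0.13956) = 1965.3 s.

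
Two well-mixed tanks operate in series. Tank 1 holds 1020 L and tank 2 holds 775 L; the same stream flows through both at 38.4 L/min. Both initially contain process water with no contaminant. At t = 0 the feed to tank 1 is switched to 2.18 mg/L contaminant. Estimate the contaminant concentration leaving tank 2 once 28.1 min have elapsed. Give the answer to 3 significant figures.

0.743 mg/L

Time constants: τᵢ = Vᵢ/Q for each well-mixed tank.
τ₁ = 1020/38.4 = 26.562 min; τ₂ = 775/38.4 = 20.182 min.
Solving the cascade with C₁(0)=C₂(0)=0 gives C₂(t) = C_in[1 − (τ₁ e^(−t/τ₁) − τ₂ e^(−t/τ₂))/(τ₁ − τ₂)].
At t = 28.1: e^(−t/τ₁) = 0.34719, e^(−t/τ₂) = 0.24850.
C₂ = 2.18·[1 − (26.562·0.34719 − 20.182·0.24850)/(6.3802)] = 2.18·0.34063 = 0.74257 mg/L.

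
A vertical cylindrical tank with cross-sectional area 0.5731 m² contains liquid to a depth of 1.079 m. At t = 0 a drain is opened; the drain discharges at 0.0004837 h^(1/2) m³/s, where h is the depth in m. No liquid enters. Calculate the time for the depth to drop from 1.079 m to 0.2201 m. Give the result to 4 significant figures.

A dh/dt = −Q_out = −0.0004837 √h.
Separate and integrate: 2(√h − √h₀) = −(0.0004837/A) t.
t = 2A(√h₀ − √h)/0.0004837 = 2·0.5731·(√1.079 − √0.2201)/0.0004837
  = 1.14620 × (1.03875 − 0.469148) / 0.0004837 = 1349.76 s.

1350 s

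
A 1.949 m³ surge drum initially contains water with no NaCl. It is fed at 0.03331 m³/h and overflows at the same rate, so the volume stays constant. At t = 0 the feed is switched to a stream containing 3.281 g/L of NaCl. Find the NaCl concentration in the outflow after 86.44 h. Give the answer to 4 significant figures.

Accumulation = in − out for the solute gives V dC/dt = Q(C_in − C).
Rewrite as dC/dt + C/τ = C_in/τ, τ = V/Q = 58.5110 h.
Solution: C(t) = C_in + (C₀ − C_in) e^(−t/τ).
C(86.44) = 3.281 + (0 − 3.281)·e^(−86.44/58.5110) = 3.281 + (-3.28100)·0.228246 = 2.53212 g/L.

2.532 g/L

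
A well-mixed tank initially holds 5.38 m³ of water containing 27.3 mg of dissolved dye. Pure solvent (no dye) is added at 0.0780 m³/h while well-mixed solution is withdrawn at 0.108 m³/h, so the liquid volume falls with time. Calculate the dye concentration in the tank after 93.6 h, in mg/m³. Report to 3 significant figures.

Total volume: dV/dt = Q_in − Q_out = -0.030000 m³/h, so V(t) = 5.38 − 0.030000 t and V(93.6) = 2.5720 m³.
Species balance (pure solvent in): dm/dt = −Q_out · m/V(t).
Separate: dm/m = −Q_out dt/V(t) ⇒ ln(m/m₀) = −(Q_out/(Q_in−Q_out)) ln(V/V₀).
m = m₀ (V₀/V)^(Q_out/(Q_in−Q_out)) = 27.3 × (5.38/2.5720)^(-3.6000) = 1.9157 mg.
C = m/V = 1.9157/2.5720 = 0.74482 mg/m³.

0.745 mg/m³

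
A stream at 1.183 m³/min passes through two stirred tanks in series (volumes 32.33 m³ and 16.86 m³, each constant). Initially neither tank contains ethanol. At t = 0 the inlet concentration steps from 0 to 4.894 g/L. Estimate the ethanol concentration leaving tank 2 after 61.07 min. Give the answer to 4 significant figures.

3.873 g/L

Time constants: τᵢ = Vᵢ/Q for each well-mixed tank.
τ₁ = 32.33/1.183 = 27.3288 min; τ₂ = 16.86/1.183 = 14.2519 min.
Solving the cascade with C₁(0)=C₂(0)=0 gives C₂(t) = C_in[1 − (τ₁ e^(−t/τ₁) − τ₂ e^(−t/τ₂))/(τ₁ − τ₂)].
At t = 61.07: e^(−t/τ₁) = 0.107031, e^(−t/τ₂) = 0.0137730.
C₂ = 4.894·[1 − (27.3288·0.107031 − 14.2519·0.0137730)/(13.0769)] = 4.894·0.791332 = 3.87278 g/L.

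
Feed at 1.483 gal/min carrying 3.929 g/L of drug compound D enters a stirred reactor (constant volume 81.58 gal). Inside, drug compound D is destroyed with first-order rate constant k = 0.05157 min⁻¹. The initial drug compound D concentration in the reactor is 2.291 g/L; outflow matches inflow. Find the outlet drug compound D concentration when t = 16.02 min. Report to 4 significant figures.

V dC/dt = Q(C_in − C) − k V C.
This is linear with rate a = Q/V + k = 0.0697485 min⁻¹.
C_ss = Q C_in/(Q + kV) = 1.02401 g/L; C(t) = C_ss + (C₀ − C_ss) e^(−a t).
C(16.02) = 1.02401 + (1.26699)·e^(−0.0697485·16.02) = 1.02401 + (1.26699)·0.327139 = 1.43849 g/L.

1.438 g/L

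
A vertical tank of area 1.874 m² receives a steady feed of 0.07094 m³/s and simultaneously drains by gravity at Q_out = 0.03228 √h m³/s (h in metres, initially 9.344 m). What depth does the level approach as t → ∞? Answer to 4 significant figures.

4.830 m

Mass balance (ρ constant): A dh/dt = Q_in − 0.03228 √h. At steady state dh/dt = 0:
Q_in = 0.03228 √h_ss ⇒ √h_ss = 0.07094/0.03228 = 2.19765.
h_ss = 2.19765² = 4.82965 m. (Since h₀ = 9.344 m > h_ss, the level will fall toward this value.)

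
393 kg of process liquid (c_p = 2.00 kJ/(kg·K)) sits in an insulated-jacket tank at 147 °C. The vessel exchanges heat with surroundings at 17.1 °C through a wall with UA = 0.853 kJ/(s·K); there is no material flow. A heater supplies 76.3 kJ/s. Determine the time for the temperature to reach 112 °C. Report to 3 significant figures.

1850 s

Lumped-capacitance energy balance: M c_p dT/dt = UA(T_amb − T) + Q̇.
τ = M c_p/UA = 921.45 s; T_ss = T_amb + Q̇/UA = 17.1 + 76.3/0.853 = 106.55 °C.
T(t) = T_ss + (T₀ − T_ss)e^(−t/τ); set T = 112:
t = −τ ln[(T − T_ss)/(T₀ − T_ss)] = −921.45 · ln(0.13476) = 1846.9 s.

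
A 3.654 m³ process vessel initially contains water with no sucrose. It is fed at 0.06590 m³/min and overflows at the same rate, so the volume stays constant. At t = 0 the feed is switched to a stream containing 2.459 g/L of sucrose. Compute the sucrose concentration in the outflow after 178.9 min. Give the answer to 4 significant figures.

2.361 g/L

Unsteady species balance (constant V, well mixed): V dC/dt = Q(C_in − C).
Time constant τ = V/Q = 3.654/0.06590 = 55.4476 min.
C approaches C_in exponentially: C(t) = C_in + (C₀ − C_in) e^(−t/τ).
C(178.9) = 2.459 + (0 − 2.459)·e^(−178.9/55.4476) = 2.459 + (-2.45900)·0.0396975 = 2.36138 g/L.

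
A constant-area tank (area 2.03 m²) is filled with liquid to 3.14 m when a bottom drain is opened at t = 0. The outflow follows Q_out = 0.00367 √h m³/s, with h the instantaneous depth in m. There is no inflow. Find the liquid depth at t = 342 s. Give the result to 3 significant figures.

2.14 m

A dh/dt = −Q_out = −0.00367 √h.
Separate and integrate: 2(√h − √h₀) = −(0.00367/A) t.
√h = √3.14 − 0.00367·342/(2·2.03) = 1.7720 − 0.30915 = 1.4629.
h = 1.4629² = 2.1399 m.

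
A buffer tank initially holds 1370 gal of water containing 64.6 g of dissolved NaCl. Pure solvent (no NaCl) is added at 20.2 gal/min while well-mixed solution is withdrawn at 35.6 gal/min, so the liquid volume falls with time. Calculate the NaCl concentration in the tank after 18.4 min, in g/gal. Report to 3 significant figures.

Total volume: dV/dt = Q_in − Q_out = -15.400 gal/min, so V(t) = 1370 − 15.400 t and V(18.4) = 1086.6 gal.
Species balance (pure solvent in): dm/dt = −Q_out · m/V(t).
dm/m = −Q_out dt/(V₀ − 15.400 t); integrating gives ln(m/m₀) = −(Q_out/(Q_in−Q_out)) ln(V/V₀).
m = m₀ (V₀/V)^(Q_out/(Q_in−Q_out)) = 64.6 × (1370/1086.6)^(-2.3117) = 37.809 g.
C = m/V = 37.809/1086.6 = 0.034794 g/gal.

0.0348 g/gal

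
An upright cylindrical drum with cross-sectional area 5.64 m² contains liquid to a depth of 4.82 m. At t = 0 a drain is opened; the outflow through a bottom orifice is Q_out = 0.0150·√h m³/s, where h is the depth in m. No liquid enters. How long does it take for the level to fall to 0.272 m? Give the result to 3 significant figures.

1260 s

Unsteady balance on liquid volume: A dh/dt = −0.0150 √h.
Separate and integrate: 2(√h − √h₀) = −(0.0150/A) t.
t = 2A(√h₀ − √h)/0.0150 = 2·5.64·(√4.82 − √0.272)/0.0150
  = 11.280 × (2.1954 − 0.52154) / 0.0150 = 1258.8 s.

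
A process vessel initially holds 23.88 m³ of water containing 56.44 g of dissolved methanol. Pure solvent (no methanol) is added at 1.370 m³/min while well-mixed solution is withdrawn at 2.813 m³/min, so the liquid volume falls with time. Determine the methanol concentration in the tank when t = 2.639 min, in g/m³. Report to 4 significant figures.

Total volume: dV/dt = Q_in − Q_out = -1.44300 m³/min, so V(t) = 23.88 − 1.44300 t and V(2.639) = 20.0719 m³.
Solute balance: dm/dt = 0 − Q_out C = −Q_out m/V(t).
dm/m = −Q_out dt/(V₀ − 1.44300 t); integrating gives ln(m/m₀) = −(Q_out/(Q_in−Q_out)) ln(V/V₀).
m = m₀ (V₀/V)^(Q_out/(Q_in−Q_out)) = 56.44 × (23.88/20.0719)^(-1.94941) = 40.2266 g.
C = m/V = 40.2266/20.0719 = 2.00412 g/m³.

2.004 g/m³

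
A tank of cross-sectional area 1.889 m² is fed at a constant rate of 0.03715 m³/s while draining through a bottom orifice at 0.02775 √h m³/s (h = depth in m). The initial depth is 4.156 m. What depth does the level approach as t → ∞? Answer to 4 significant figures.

1.792 m

Accumulation of liquid (constant cross-section A): A dh/dt = Q_in − 0.02775 √h. At steady state dh/dt = 0:
Q_in = 0.02775 √h_ss ⇒ √h_ss = 0.03715/0.02775 = 1.33874.
h_ss = 1.33874² = 1.79222 m. (Since h₀ = 4.156 m > h_ss, the level will fall toward this value.)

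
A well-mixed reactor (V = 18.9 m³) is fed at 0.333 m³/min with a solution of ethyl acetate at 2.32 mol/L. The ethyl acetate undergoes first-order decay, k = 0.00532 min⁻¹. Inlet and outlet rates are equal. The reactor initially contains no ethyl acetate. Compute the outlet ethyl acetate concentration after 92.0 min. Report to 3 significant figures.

1.57 mol/L

V dC/dt = Q(C_in − C) − k V C.
dC/dt = (Q/V) C_in − (Q/V + k) C; effective rate a = Q/V + k = 0.017619 + 0.00532 = 0.022939 min⁻¹.
C_ss = Q C_in/(Q + kV) = 1.7819 mol/L; C(t) = C_ss + (C₀ − C_ss) e^(−a t).
C(92.0) = 1.7819 + (-1.7819)·e^(−0.022939·92.0) = 1.7819 + (-1.7819)·0.12119 = 1.5660 mol/L.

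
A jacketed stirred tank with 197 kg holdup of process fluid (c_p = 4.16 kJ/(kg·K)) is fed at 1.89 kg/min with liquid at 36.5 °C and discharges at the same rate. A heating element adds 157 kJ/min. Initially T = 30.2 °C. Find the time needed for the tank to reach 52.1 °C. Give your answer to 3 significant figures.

187 min

M c_p dT/dt = ṁ c_p (T_in − T) + Q̇.
τ = M/ṁ = 104.23 min; T_ss = T_in + Q̇/(ṁ c_p) = 56.468 °C.
T(t) = T_ss + (T₀ − T_ss) e^(−t/τ). Set T = 52.1:
e^(−t/τ) = (52.1 − 56.468)/(30.2 − 56.468) = 0.16630
t = −104.23 · ln(0.16630) = 186.99 min.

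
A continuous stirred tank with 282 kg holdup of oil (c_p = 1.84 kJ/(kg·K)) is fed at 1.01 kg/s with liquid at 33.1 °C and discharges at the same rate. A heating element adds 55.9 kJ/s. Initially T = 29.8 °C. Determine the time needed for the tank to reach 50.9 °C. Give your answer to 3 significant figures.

Unsteady energy balance on the tank contents: M c_p dT/dt = ṁ c_p (T_in − T) + 55.9.
τ = M/ṁ = 279.21 s; T_ss = T_in + Q̇/(ṁ c_p) = 63.180 °C.
T(t) = T_ss + (T₀ − T_ss) e^(−t/τ). Set T = 50.9:
e^(−t/τ) = (50.9 − 63.180)/(29.8 − 63.180) = 0.36788
t = −279.21 · ln(0.36788) = 279.21 s.

279 s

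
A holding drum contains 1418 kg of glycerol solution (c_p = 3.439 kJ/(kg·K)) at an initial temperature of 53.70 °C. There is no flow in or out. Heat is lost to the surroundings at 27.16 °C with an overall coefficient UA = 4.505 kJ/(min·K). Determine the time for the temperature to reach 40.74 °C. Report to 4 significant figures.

725.3 min

Lumped-capacitance energy balance: M c_p dT/dt = UA(T_amb − T).
τ = M c_p/UA = 1082.46 min; T_ss = T_amb = 27.1600 °C.
T(t) = T_ss + (T₀ − T_ss)e^(−t/τ); set T = 40.74:
t = −τ ln[(T − T_ss)/(T₀ − T_ss)] = −1082.46 · ln(0.511680) = 725.311 min.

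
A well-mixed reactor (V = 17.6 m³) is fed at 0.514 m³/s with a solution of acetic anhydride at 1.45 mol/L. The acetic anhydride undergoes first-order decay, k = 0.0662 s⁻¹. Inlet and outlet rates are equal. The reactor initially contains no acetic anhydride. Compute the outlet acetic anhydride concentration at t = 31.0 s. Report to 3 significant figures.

0.421 mol/L

Species balance: V dC/dt = Q C_in − Q C − k V C.
dC/dt = (Q/V) C_in − (Q/V + k) C; effective rate a = Q/V + k = 0.029205 + 0.0662 = 0.095405 s⁻¹.
C_ss = Q C_in/(Q + kV) = 0.44386 mol/L; C(t) = C_ss + (C₀ − C_ss) e^(−a t).
C(31.0) = 0.44386 + (-0.44386)·e^(−0.095405·31.0) = 0.44386 + (-0.44386)·0.051947 = 0.42081 mol/L.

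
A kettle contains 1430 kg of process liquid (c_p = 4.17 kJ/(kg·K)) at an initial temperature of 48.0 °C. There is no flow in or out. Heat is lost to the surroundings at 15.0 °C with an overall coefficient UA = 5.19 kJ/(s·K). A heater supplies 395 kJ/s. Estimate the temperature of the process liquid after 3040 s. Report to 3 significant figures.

M c_p dT/dt = −UA(T − T_amb) + Q̇.
dT/dt = (T_ss − T)/τ with T_ss = T_amb + Q̇/UA = 15.0 + 395/5.19 = 91.108 °C, τ = M c_p/UA = 1430·4.17/5.19 = 1149.0 s.
Integrating: T(t) = T_ss + (T₀ − T_ss) e^(−t/τ).
T(3040) = 91.108 + (-43.108)·0.070943 = 88.050 °C.

88.0 °C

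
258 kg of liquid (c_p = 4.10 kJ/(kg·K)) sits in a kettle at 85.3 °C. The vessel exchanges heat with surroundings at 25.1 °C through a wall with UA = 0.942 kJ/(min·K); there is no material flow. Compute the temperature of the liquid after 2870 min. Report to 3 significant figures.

29.8 °C

Lumped-capacitance energy balance: M c_p dT/dt = UA(T_amb − T).
dT/dt = (T_ss − T)/τ with T_ss = T_amb = 25.100 °C, τ = M c_p/UA = 258·4.10/0.942 = 1122.9 min.
Integrating: T(t) = T_ss + (T₀ − T_ss) e^(−t/τ).
T(2870) = 25.100 + (60.200)·0.077629 = 29.773 °C.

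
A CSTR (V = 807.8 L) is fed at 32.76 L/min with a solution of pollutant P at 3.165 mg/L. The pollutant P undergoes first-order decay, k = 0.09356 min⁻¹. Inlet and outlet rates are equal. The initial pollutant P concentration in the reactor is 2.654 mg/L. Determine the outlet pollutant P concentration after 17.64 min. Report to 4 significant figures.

1.116 mg/L

Accumulation = in − out − consumed: V dC/dt = Q C_in − Q C − k V C.
This is linear with rate a = Q/V + k = 0.134115 min⁻¹.
C_ss = Q C_in/(Q + kV) = 0.957057 mg/L; C(t) = C_ss + (C₀ − C_ss) e^(−a t).
C(17.64) = 0.957057 + (1.69694)·e^(−0.134115·17.64) = 0.957057 + (1.69694)·0.0938759 = 1.11636 mg/L.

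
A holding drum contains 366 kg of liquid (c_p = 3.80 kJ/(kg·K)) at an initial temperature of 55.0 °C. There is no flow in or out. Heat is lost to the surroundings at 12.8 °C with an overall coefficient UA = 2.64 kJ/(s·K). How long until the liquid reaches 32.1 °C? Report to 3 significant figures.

Energy balance: M c_p dT/dt = −UA(T − T_amb).
τ = M c_p/UA = 526.82 s; T_ss = T_amb = 12.800 °C.
T(t) = T_ss + (T₀ − T_ss)e^(−t/τ); set T = 32.1:
t = −τ ln[(T − T_ss)/(T₀ − T_ss)] = −526.82 · ln(0.45735) = 412.14 s.

412 s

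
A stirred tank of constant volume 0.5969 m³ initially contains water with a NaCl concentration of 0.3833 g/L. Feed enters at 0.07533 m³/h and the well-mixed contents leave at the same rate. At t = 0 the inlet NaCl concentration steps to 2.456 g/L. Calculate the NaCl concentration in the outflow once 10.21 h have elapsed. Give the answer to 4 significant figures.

Unsteady species balance (constant V, well mixed): V dC/dt = Q(C_in − C).
Time constant τ = V/Q = 0.5969/0.07533 = 7.92380 h.
Integrating: C(t) = C_in + (C₀ − C_in) e^(−t/τ).
C(10.21) = 2.456 + (0.3833 − 2.456)·e^(−10.21/7.92380) = 2.456 + (-2.07270)·0.275678 = 1.88460 g/L.

1.885 g/L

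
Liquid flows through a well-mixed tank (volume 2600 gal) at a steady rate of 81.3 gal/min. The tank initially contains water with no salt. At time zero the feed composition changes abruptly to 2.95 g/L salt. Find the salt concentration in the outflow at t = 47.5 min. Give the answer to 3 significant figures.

2.28 g/L

Transient balance on the dissolved component: V dC/dt = Q(C_in − C).
So dC/dt = (C_in − C)/τ with τ = V/Q = 2600/81.3 = 31.980 min.
C approaches C_in exponentially: C(t) = C_in + (C₀ − C_in) e^(−t/τ).
C(47.5) = 2.95 + (0 − 2.95)·e^(−47.5/31.980) = 2.95 + (-2.9500)·0.22644 = 2.2820 g/L.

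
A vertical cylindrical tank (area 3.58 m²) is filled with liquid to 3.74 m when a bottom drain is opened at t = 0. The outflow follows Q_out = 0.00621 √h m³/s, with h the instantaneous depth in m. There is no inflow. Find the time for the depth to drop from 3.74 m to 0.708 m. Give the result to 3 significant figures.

Volume balance on the tank: A dh/dt = −0.00621 √h.
This is separable: 2 d(√h)/dt = −0.00621/A, so √h = √h₀ − (0.00621/(2A)) t.
t = 2A(√h₀ − √h)/0.00621 = 2·3.58·(√3.74 − √0.708)/0.00621
  = 7.1600 × (1.9339 − 0.84143) / 0.00621 = 1259.6 s.

1260 s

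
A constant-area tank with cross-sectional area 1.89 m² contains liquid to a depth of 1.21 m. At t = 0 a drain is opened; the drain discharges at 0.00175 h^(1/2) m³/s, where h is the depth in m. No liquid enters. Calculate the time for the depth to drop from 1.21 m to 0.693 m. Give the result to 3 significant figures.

578 s

With no inflow, A dh/dt = −0.00175 √h.
This is separable: 2 d(√h)/dt = −0.00175/A, so √h = √h₀ − (0.00175/(2A)) t.
t = 2A(√h₀ − √h)/0.00175 = 2·1.89·(√1.21 − √0.693)/0.00175
  = 3.7800 × (1.1000 − 0.83247) / 0.00175 = 577.87 s.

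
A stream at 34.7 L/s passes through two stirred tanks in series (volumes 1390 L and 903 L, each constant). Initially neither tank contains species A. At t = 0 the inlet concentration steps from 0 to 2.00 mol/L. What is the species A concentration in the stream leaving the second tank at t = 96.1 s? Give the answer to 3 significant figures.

1.57 mol/L

Each tank obeys Vᵢ dCᵢ/dt = Q(Cᵢ₋₁ − Cᵢ), so τᵢ = Vᵢ/Q.
τ₁ = 1390/34.7 = 40.058 s; τ₂ = 903/34.7 = 26.023 s.
Solving the cascade with C₁(0)=C₂(0)=0 gives C₂(t) = C_in[1 − (τ₁ e^(−t/τ₁) − τ₂ e^(−t/τ₂))/(τ₁ − τ₂)].
At t = 96.1: e^(−t/τ₁) = 0.090805, e^(−t/τ₂) = 0.024900.
C₂ = 2.00·[1 − (40.058·0.090805 − 26.023·0.024900)/(14.035)] = 2.00·0.78699 = 1.5740 mol/L.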